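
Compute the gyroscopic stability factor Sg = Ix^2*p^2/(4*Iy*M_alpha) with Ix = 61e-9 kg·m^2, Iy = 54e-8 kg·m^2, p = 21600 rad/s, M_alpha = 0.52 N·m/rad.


Sg = Ix^2 * p^2 / (4 * Iy * M_alpha) = (61e-9)^2 * 21600^2 / (4 * 54e-8 * 0.52) = 1.546

1.546


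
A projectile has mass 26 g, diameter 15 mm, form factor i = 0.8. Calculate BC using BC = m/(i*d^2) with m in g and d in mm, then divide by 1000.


BC = m/(i*d^2*1000) = 26/(0.8 * 15^2 * 1000) = 0.0001444

0.0001444


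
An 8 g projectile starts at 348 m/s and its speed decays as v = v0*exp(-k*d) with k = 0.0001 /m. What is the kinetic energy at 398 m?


v = v0*exp(-k*d) = 348*exp(-0.0001*398) = 334.422 m/s
E = 0.5*m*v^2 = 0.5*0.008*334.422^2 = 447.4 J

447.4 J


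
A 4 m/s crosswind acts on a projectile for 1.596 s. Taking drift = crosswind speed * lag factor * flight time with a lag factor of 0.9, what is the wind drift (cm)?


drift = v_wind * lag * t = 4 * 0.9 * 1.596 = 5.7456 m ≈ 574.6 cm

574.6 cm


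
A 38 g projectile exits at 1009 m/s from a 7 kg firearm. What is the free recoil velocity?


v_recoil = m_p * v_p / m_gun = 0.038 * 1009 / 7 = 5.477 m/s

5.477 m/s


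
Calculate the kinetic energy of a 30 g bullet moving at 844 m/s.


E = 0.5*m*v^2 = 0.5*0.03*844^2 = 10685 J

10685 J


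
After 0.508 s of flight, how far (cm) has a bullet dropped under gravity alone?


drop = 0.5*g*t^2 = 0.5*9.81*0.508^2 = 1.2658 m ≈ 126.6 cm

126.6 cm


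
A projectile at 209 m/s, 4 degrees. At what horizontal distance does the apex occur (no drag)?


R = v0^2*sin(2*theta)/g = 209^2*sin(2*4°)/9.81 = 619.696 m
apex_dist = R/2 = 619.696/2 = 309.8 m

309.8 m


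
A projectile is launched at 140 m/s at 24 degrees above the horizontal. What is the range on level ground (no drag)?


R = v0^2 * sin(2*theta) / g = 140^2 * sin(2*24°) / 9.81 = 1485 m

1485 m


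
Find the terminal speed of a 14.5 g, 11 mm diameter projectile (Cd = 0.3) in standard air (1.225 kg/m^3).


A = pi*(d/2)^2 = pi*(11/2000)^2 = 9.50332e-05 m^2
vt = sqrt(2mg/(Cd*rho*A)) = sqrt(2*0.0145*9.81/(0.3 * 1.225 * 9.50332e-05)) = 90.25 m/s

90.25 m/s


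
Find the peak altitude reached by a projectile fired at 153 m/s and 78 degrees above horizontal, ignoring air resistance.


H = (v0*sin(theta))^2 / (2g) = (153*sin(78°))^2 / (2*9.81) = 1142 m

1142 m


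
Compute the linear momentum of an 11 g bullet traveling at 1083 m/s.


p = m*v = 0.011*1083 = 11.91 kg·m/s

11.91 kg·m/s


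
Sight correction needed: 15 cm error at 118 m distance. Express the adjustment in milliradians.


1 mrad subtends 1 cm per 10 m of range, so adj = error_cm / (dist_m / 10) = 15 / (118/10) = 1.271 mrad

1.271 mrad


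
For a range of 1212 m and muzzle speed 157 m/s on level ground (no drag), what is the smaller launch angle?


sin(2*theta) = R*g/v0^2 = 1212*9.81/157^2 = 0.482361, theta = arcsin(0.482361)/2 = 14.42°

14.42 degrees


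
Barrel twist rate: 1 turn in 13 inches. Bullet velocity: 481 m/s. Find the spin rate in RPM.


twist_m = 13*0.0254 = 0.3302 m
spin = v/twist = 481/0.3302 = 1456.693 rev/s
RPM = spin*60 = 1456.693*60 ≈ 87402 RPM

87402 RPM


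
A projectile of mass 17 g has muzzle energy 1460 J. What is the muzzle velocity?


v = sqrt(2*E/m) = sqrt(2*1460/0.017) = 414.4 m/s

414.4 m/s


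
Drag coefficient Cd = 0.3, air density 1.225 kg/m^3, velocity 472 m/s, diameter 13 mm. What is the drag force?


A = pi*(d/2)^2 = pi*(13/2000)^2 = 1.32732e-04 m^2
Fd = 0.5*Cd*rho*A*v^2 = 0.5*0.3*1.225*1.32732e-04*472^2 = 5.434 N

5.434 N


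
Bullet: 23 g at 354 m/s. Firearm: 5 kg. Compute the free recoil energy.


v_r = m_p*v_p/m_gun = 0.023*354/5 = 1.6284 m/s, E_r = 0.5*m_gun*v_r^2 = 0.5*5*1.6284^2 = 6.629 J

6.629 J


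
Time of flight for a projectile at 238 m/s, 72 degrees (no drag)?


T = 2*v0*sin(theta)/g = 2*238*sin(72°)/9.81 = 46.15 s

46.15 s


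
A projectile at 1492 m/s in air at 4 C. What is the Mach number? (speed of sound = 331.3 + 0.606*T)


a = 331.3 + 0.606*(4) = 333.724 m/s
M = v/a = 1492/333.724 = 4.471

4.471


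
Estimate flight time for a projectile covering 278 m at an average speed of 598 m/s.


t = d/v = 278/598 = 0.4649 s

0.4649 s


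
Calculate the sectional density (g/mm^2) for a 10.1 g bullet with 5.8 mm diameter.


SD = m/d^2 = 10.1/5.8^2 = 0.3002 g/mm^2

0.3002 g/mm^2


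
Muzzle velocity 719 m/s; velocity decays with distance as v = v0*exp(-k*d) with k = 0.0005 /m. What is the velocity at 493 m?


v = v0*exp(-k*d) = 719*exp(-0.0005*493) = 561.9 m/s

561.9 m/s


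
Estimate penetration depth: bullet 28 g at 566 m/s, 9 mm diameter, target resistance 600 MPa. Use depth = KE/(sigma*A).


A = pi*(d/2)^2 = pi*(9/2)^2 = 63.6173 mm^2
E = 0.5*m*v^2 = 0.5*0.028*566^2 = 4484.98 J
depth = E/(sigma*A) = 4484.98 J / (600 MPa * 63.6173 mm^2) = 4484.98/(600 * 63.6173) m = 0.117499 m ≈ 117.5 mm

117.5 mm


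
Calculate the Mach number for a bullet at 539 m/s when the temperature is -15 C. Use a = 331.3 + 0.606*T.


a = 331.3 + 0.606*(-15) = 322.21 m/s
M = v/a = 539/322.21 = 1.673

1.673


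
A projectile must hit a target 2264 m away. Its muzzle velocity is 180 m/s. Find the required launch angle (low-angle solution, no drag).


sin(2*theta) = R*g/v0^2 = 2264*9.81/180^2 = 0.685489, theta = arcsin(0.685489)/2 = 21.64°

21.64 degrees


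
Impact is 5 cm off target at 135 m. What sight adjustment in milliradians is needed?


1 mrad subtends 1 cm per 10 m of range, so adj = error_cm / (dist_m / 10) = 5 / (135/10) = 0.3704 mrad

0.3704 mrad


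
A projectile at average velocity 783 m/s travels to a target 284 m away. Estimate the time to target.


t = d/v = 284/783 = 0.3627 s

0.3627 s


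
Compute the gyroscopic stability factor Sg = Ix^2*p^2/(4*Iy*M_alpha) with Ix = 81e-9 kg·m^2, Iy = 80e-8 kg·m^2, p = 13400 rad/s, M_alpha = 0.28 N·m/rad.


Sg = Ix^2 * p^2 / (4 * Iy * M_alpha) = (81e-9)^2 * 13400^2 / (4 * 80e-8 * 0.28) = 1.315

1.315


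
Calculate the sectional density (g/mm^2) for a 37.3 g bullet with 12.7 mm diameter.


SD = m/d^2 = 37.3/12.7^2 = 0.2313 g/mm^2

0.2313 g/mm^2


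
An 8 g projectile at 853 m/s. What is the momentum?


p = m*v = 0.008*853 = 6.824 kg·m/s

6.824 kg·m/s


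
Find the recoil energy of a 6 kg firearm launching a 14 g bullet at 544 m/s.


v_r = m_p*v_p/m_gun = 0.014*544/6 = 1.26933 m/s, E_r = 0.5*m_gun*v_r^2 = 0.5*6*1.26933^2 = 4.834 J

4.834 J


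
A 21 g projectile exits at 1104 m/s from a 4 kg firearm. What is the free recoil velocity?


v_recoil = m_p * v_p / m_gun = 0.021 * 1104 / 4 = 5.796 m/s

5.796 m/s


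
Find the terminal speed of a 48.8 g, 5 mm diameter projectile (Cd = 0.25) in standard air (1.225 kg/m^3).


A = pi*(d/2)^2 = pi*(5/2000)^2 = 1.96350e-05 m^2
vt = sqrt(2mg/(Cd*rho*A)) = sqrt(2*0.0488*9.81/(0.25 * 1.225 * 1.96350e-05)) = 399 m/s

399 m/s


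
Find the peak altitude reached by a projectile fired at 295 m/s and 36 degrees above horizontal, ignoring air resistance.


H = (v0*sin(theta))^2 / (2g) = (295*sin(36°))^2 / (2*9.81) = 1532 m

1532 m


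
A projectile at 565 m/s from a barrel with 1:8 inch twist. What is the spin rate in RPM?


twist_m = 8*0.0254 = 0.2032 m
spin = v/twist = 565/0.2032 = 2780.512 rev/s
RPM = spin*60 = 2780.512*60 ≈ 166831 RPM

166831 RPM


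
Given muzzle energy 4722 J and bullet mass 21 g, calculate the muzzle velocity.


v = sqrt(2*E/m) = sqrt(2*4722/0.021) = 670.6 m/s

670.6 m/s


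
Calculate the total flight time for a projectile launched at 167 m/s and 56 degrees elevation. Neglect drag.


T = 2*v0*sin(theta)/g = 2*167*sin(56°)/9.81 = 28.23 s

28.23 s


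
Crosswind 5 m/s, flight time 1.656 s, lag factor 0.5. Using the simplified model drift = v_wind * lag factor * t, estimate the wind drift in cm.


drift = v_wind * lag * t = 5 * 0.5 * 1.656 = 4.14 m ≈ 414 cm

414 cm


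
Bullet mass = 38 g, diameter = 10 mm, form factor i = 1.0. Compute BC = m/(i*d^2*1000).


BC = m/(i*d^2*1000) = 38/(1.0 * 10^2 * 1000) = 0.00038

0.00038


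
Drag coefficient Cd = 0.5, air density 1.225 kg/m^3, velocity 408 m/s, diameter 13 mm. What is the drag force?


A = pi*(d/2)^2 = pi*(13/2000)^2 = 1.32732e-04 m^2
Fd = 0.5*Cd*rho*A*v^2 = 0.5*0.5*1.225*1.32732e-04*408^2 = 6.767 N

6.767 N


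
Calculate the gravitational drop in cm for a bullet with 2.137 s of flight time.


drop = 0.5*g*t^2 = 0.5*9.81*2.137^2 = 22.4 m ≈ 2240 cm

2240 cm


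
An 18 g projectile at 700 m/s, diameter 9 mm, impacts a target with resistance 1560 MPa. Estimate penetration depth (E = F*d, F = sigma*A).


A = pi*(d/2)^2 = pi*(9/2)^2 = 63.6173 mm^2
E = 0.5*m*v^2 = 0.5*0.018*700^2 = 4410 J
depth = E/(sigma*A) = 4410 J / (1560 MPa * 63.6173 mm^2) = 4410/(1560 * 63.6173) m = 0.0444364 m ≈ 44.44 mm

44.44 mm


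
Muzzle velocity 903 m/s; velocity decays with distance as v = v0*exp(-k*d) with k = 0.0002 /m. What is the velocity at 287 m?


v = v0*exp(-k*d) = 903*exp(-0.0002*287) = 852.6 m/s

852.6 m/s


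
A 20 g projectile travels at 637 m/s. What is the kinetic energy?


E = 0.5*m*v^2 = 0.5*0.02*637^2 = 4058 J

4058 J


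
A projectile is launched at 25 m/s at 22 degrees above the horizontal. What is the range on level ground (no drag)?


R = v0^2 * sin(2*theta) / g = 25^2 * sin(2*22°) / 9.81 = 44.26 m

44.26 m


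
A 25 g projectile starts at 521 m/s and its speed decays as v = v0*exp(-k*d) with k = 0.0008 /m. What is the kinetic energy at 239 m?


v = v0*exp(-k*d) = 521*exp(-0.0008*239) = 430.329 m/s
E = 0.5*m*v^2 = 0.5*0.025*430.329^2 = 2315 J

2315 J


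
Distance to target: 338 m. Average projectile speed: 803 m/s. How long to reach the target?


t = d/v = 338/803 = 0.4209 s

0.4209 s


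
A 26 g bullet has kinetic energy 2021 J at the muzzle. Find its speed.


v = sqrt(2*E/m) = sqrt(2*2021/0.026) = 394.3 m/s

394.3 m/s


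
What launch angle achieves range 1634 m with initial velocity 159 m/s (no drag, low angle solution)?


sin(2*theta) = R*g/v0^2 = 1634*9.81/159^2 = 0.634055, theta = arcsin(0.634055)/2 = 19.67°

19.67 degrees


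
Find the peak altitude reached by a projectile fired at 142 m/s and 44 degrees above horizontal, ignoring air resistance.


H = (v0*sin(theta))^2 / (2g) = (142*sin(44°))^2 / (2*9.81) = 495.9 m

495.9 m


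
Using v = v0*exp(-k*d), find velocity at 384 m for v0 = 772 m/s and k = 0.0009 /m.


v = v0*exp(-k*d) = 772*exp(-0.0009*384) = 546.4 m/s

546.4 m/s


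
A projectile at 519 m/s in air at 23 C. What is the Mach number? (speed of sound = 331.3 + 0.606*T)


a = 331.3 + 0.606*(23) = 345.238 m/s
M = v/a = 519/345.238 = 1.503

1.503


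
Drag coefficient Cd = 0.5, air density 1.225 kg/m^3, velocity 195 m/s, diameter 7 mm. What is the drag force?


A = pi*(d/2)^2 = pi*(7/2000)^2 = 3.84845e-05 m^2
Fd = 0.5*Cd*rho*A*v^2 = 0.5*0.5*1.225*3.84845e-05*195^2 = 0.4482 N

0.4482 N


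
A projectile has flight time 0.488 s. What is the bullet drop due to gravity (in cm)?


drop = 0.5*g*t^2 = 0.5*9.81*0.488^2 = 1.1681 m ≈ 116.8 cm

116.8 cm


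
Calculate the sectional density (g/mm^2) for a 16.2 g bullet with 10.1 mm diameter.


SD = m/d^2 = 16.2/10.1^2 = 0.1588 g/mm^2

0.1588 g/mm^2


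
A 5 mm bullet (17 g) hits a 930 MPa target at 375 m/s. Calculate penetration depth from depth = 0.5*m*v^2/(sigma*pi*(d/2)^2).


A = pi*(d/2)^2 = pi*(5/2)^2 = 19.635 mm^2
E = 0.5*m*v^2 = 0.5*0.017*375^2 = 1195.31 J
depth = E/(sigma*A) = 1195.31 J / (930 MPa * 19.635 mm^2) = 1195.31/(930 * 19.635) m = 0.0654589 m ≈ 65.46 mm

65.46 mm


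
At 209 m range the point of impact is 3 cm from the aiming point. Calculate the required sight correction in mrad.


1 mrad subtends 1 cm per 10 m of range, so adj = error_cm / (dist_m / 10) = 3 / (209/10) = 0.1435 mrad

0.1435 mrad


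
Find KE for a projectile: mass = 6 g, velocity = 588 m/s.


E = 0.5*m*v^2 = 0.5*0.006*588^2 = 1037 J

1037 J


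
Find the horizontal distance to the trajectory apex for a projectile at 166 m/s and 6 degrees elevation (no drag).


R = v0^2*sin(2*theta)/g = 166^2*sin(2*6°)/9.81 = 584.018 m
apex_dist = R/2 = 584.018/2 = 292 m

292 m


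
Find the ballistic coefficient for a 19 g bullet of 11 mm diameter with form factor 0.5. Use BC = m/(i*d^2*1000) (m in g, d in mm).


BC = m/(i*d^2*1000) = 19/(0.5 * 11^2 * 1000) = 0.000314

0.000314


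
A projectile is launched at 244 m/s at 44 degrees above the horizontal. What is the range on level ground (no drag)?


R = v0^2 * sin(2*theta) / g = 244^2 * sin(2*44°) / 9.81 = 6065 m

6065 m


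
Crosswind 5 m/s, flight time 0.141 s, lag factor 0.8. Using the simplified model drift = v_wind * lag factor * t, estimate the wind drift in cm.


drift = v_wind * lag * t = 5 * 0.8 * 0.141 = 0.564 m ≈ 56.4 cm

56.4 cm


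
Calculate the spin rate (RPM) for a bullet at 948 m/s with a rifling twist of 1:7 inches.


twist_m = 7*0.0254 = 0.1778 m
spin = v/twist = 948/0.1778 = 5331.834 rev/s
RPM = spin*60 = 5331.834*60 ≈ 319910 RPM

319910 RPM


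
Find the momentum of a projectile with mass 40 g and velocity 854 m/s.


p = m*v = 0.04*854 = 34.16 kg·m/s

34.16 kg·m/s


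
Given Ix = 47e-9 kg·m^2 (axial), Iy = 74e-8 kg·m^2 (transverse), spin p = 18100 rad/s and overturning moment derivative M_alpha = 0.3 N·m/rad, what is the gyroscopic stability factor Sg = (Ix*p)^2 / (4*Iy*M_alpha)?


Sg = Ix^2 * p^2 / (4 * Iy * M_alpha) = (47e-9)^2 * 18100^2 / (4 * 74e-8 * 0.3) = 0.815

0.815


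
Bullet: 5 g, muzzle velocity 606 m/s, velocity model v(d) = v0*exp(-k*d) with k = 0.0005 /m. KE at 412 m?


v = v0*exp(-k*d) = 606*exp(-0.0005*412) = 493.183 m/s
E = 0.5*m*v^2 = 0.5*0.005*493.183^2 = 608.1 J

608.1 J


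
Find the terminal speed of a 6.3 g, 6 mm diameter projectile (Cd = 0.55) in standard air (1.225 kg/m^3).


A = pi*(d/2)^2 = pi*(6/2000)^2 = 2.82743e-05 m^2
vt = sqrt(2mg/(Cd*rho*A)) = sqrt(2*0.0063*9.81/(0.55 * 1.225 * 2.82743e-05)) = 80.55 m/s

80.55 m/s


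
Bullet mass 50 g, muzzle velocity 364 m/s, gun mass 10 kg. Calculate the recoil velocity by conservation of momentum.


v_recoil = m_p * v_p / m_gun = 0.05 * 364 / 10 = 1.82 m/s

1.82 m/s


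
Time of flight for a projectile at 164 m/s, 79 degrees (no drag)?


T = 2*v0*sin(theta)/g = 2*164*sin(79°)/9.81 = 32.82 s

32.82 s


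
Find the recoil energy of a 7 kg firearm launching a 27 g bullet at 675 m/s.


v_r = m_p*v_p/m_gun = 0.027*675/7 = 2.60357 m/s, E_r = 0.5*m_gun*v_r^2 = 0.5*7*2.60357^2 = 23.73 J

23.73 J


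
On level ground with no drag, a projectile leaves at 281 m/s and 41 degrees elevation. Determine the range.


R = v0^2 * sin(2*theta) / g = 281^2 * sin(2*41°) / 9.81 = 7971 m

7971 m


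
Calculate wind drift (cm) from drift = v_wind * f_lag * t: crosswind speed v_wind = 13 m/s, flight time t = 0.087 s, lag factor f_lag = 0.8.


drift = v_wind * lag * t = 13 * 0.8 * 0.087 = 0.9048 m ≈ 90.48 cm

90.48 cm


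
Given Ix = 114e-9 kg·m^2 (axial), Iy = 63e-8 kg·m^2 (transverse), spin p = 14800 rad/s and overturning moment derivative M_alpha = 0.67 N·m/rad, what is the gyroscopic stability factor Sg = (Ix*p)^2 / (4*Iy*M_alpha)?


Sg = Ix^2 * p^2 / (4 * Iy * M_alpha) = (114e-9)^2 * 14800^2 / (4 * 63e-8 * 0.67) = 1.686

1.686


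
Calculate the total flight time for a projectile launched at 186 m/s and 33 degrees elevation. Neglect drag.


T = 2*v0*sin(theta)/g = 2*186*sin(33°)/9.81 = 20.65 s

20.65 s


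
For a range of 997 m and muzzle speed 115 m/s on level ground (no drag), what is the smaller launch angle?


sin(2*theta) = R*g/v0^2 = 997*9.81/115^2 = 0.739552, theta = arcsin(0.739552)/2 = 23.85°

23.85 degrees


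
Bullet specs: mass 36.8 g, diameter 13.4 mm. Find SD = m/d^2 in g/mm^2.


SD = m/d^2 = 36.8/13.4^2 = 0.2049 g/mm^2

0.2049 g/mm^2


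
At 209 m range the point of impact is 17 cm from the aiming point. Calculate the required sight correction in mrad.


1 mrad subtends 1 cm per 10 m of range, so adj = error_cm / (dist_m / 10) = 17 / (209/10) = 0.8134 mrad

0.8134 mrad


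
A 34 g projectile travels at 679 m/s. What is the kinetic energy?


E = 0.5*m*v^2 = 0.5*0.034*679^2 = 7838 J

7838 J


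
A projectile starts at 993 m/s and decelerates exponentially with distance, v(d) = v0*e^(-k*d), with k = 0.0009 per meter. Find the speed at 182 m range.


v = v0*exp(-k*d) = 993*exp(-0.0009*182) = 843 m/s

843 m/s


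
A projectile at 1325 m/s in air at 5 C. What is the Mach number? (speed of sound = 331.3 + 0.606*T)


a = 331.3 + 0.606*(5) = 334.33 m/s
M = v/a = 1325/334.33 = 3.963

3.963


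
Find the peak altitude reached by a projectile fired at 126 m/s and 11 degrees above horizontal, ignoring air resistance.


H = (v0*sin(theta))^2 / (2g) = (126*sin(11°))^2 / (2*9.81) = 29.46 m

29.46 m


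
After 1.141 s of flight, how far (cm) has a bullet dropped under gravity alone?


drop = 0.5*g*t^2 = 0.5*9.81*1.141^2 = 6.38573 m ≈ 638.6 cm

638.6 cm


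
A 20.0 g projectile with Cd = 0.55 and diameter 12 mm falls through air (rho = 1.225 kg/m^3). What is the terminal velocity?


A = pi*(d/2)^2 = pi*(12/2000)^2 = 1.13097e-04 m^2
vt = sqrt(2mg/(Cd*rho*A)) = sqrt(2*0.02*9.81/(0.55 * 1.225 * 1.13097e-04)) = 71.76 m/s

71.76 m/s


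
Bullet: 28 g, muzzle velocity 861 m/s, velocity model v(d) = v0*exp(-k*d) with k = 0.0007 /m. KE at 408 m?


v = v0*exp(-k*d) = 861*exp(-0.0007*408) = 647.096 m/s
E = 0.5*m*v^2 = 0.5*0.028*647.096^2 = 5862 J

5862 J


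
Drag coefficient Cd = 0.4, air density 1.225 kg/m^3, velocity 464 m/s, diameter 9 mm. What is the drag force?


A = pi*(d/2)^2 = pi*(9/2000)^2 = 6.36173e-05 m^2
Fd = 0.5*Cd*rho*A*v^2 = 0.5*0.4*1.225*6.36173e-05*464^2 = 3.356 N

3.356 N


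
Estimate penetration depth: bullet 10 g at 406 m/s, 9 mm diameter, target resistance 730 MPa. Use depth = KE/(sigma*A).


A = pi*(d/2)^2 = pi*(9/2)^2 = 63.6173 mm^2
E = 0.5*m*v^2 = 0.5*0.01*406^2 = 824.18 J
depth = E/(sigma*A) = 824.18 J / (730 MPa * 63.6173 mm^2) = 824.18/(730 * 63.6173) m = 0.017747 m ≈ 17.75 mm

17.75 mm


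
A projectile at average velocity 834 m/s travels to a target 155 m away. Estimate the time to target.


t = d/v = 155/834 = 0.1859 s

0.1859 s


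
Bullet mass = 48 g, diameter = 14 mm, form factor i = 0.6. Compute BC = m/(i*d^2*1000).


BC = m/(i*d^2*1000) = 48/(0.6 * 14^2 * 1000) = 0.0004082

0.0004082


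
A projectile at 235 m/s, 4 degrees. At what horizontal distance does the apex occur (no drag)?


R = v0^2*sin(2*theta)/g = 235^2*sin(2*4°)/9.81 = 783.469 m
apex_dist = R/2 = 783.469/2 = 391.7 m

391.7 m


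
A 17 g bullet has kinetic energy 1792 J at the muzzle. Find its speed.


v = sqrt(2*E/m) = sqrt(2*1792/0.017) = 459.2 m/s

459.2 m/s


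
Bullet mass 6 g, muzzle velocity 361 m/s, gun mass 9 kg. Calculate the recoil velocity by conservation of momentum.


v_recoil = m_p * v_p / m_gun = 0.006 * 361 / 9 = 0.2407 m/s

0.2407 m/s


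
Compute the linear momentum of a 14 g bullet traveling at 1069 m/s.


p = m*v = 0.014*1069 = 14.97 kg·m/s

14.97 kg·m/s


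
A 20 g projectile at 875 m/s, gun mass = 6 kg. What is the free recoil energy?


v_r = m_p*v_p/m_gun = 0.02*875/6 = 2.91667 m/s, E_r = 0.5*m_gun*v_r^2 = 0.5*6*2.91667^2 = 25.52 J

25.52 J


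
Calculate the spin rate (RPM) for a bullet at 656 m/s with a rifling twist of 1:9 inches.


twist_m = 9*0.0254 = 0.2286 m
spin = v/twist = 656/0.2286 = 2869.641 rev/s
RPM = spin*60 = 2869.641*60 ≈ 172178 RPM

172178 RPM


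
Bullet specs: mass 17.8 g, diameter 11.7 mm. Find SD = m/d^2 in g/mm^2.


SD = m/d^2 = 17.8/11.7^2 = 0.13 g/mm^2

0.13 g/mm^2


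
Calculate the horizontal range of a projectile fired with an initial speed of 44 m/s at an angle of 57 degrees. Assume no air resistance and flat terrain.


R = v0^2 * sin(2*theta) / g = 44^2 * sin(2*57°) / 9.81 = 180.3 m

180.3 m


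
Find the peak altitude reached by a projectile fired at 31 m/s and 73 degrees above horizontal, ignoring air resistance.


H = (v0*sin(theta))^2 / (2g) = (31*sin(73°))^2 / (2*9.81) = 44.79 m

44.79 m


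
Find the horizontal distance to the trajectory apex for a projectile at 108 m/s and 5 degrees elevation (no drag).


R = v0^2*sin(2*theta)/g = 108^2*sin(2*5°)/9.81 = 206.466 m
apex_dist = R/2 = 206.466/2 = 103.2 m

103.2 m


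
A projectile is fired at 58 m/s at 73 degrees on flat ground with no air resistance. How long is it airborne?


T = 2*v0*sin(theta)/g = 2*58*sin(73°)/9.81 = 11.31 s

11.31 s


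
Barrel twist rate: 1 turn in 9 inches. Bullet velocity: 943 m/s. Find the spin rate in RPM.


twist_m = 9*0.0254 = 0.2286 m
spin = v/twist = 943/0.2286 = 4125.109 rev/s
RPM = spin*60 = 4125.109*60 ≈ 247507 RPM

247507 RPM


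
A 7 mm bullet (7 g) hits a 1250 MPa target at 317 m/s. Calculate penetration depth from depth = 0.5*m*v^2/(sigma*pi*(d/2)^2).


A = pi*(d/2)^2 = pi*(7/2)^2 = 38.4845 mm^2
E = 0.5*m*v^2 = 0.5*0.007*317^2 = 351.712 J
depth = E/(sigma*A) = 351.712 J / (1250 MPa * 38.4845 mm^2) = 351.712/(1250 * 38.4845) m = 0.00731123 m ≈ 7.311 mm

7.311 mm


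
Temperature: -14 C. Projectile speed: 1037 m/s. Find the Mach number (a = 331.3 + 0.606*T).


a = 331.3 + 0.606*(-14) = 322.816 m/s
M = v/a = 1037/322.816 = 3.212

3.212


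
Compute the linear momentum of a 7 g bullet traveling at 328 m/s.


p = m*v = 0.007*328 = 2.296 kg·m/s

2.296 kg·m/s


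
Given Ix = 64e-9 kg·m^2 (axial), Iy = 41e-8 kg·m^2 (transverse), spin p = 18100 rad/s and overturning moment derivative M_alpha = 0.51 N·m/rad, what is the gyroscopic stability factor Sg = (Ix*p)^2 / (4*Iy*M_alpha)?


Sg = Ix^2 * p^2 / (4 * Iy * M_alpha) = (64e-9)^2 * 18100^2 / (4 * 41e-8 * 0.51) = 1.604

1.604


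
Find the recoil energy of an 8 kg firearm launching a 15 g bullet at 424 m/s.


v_r = m_p*v_p/m_gun = 0.015*424/8 = 0.795 m/s, E_r = 0.5*m_gun*v_r^2 = 0.5*8*0.795^2 = 2.528 J

2.528 J


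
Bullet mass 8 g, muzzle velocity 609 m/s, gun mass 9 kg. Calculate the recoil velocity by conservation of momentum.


v_recoil = m_p * v_p / m_gun = 0.008 * 609 / 9 = 0.5413 m/s

0.5413 m/s


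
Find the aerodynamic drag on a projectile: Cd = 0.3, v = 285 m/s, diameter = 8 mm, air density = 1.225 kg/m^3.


A = pi*(d/2)^2 = pi*(8/2000)^2 = 5.02655e-05 m^2
Fd = 0.5*Cd*rho*A*v^2 = 0.5*0.3*1.225*5.02655e-05*285^2 = 0.7502 N

0.7502 N


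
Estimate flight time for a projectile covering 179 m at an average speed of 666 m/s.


t = d/v = 179/666 = 0.2688 s

0.2688 s


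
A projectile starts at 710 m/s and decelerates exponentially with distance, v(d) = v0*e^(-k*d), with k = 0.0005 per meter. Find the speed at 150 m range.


v = v0*exp(-k*d) = 710*exp(-0.0005*150) = 658.7 m/s

658.7 m/s


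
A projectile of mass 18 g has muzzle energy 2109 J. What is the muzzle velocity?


v = sqrt(2*E/m) = sqrt(2*2109/0.018) = 484.1 m/s

484.1 m/s


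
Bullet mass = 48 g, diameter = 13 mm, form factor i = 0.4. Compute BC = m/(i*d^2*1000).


BC = m/(i*d^2*1000) = 48/(0.4 * 13^2 * 1000) = 0.0007101

0.0007101


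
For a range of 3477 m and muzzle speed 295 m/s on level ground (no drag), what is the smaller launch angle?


sin(2*theta) = R*g/v0^2 = 3477*9.81/295^2 = 0.391949, theta = arcsin(0.391949)/2 = 11.54°

11.54 degrees


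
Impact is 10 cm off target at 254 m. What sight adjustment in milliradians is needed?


1 mrad subtends 1 cm per 10 m of range, so adj = error_cm / (dist_m / 10) = 10 / (254/10) = 0.3937 mrad

0.3937 mrad


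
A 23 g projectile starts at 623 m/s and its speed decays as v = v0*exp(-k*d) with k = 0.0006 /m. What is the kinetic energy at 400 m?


v = v0*exp(-k*d) = 623*exp(-0.0006*400) = 490.069 m/s
E = 0.5*m*v^2 = 0.5*0.023*490.069^2 = 2762 J

2762 J


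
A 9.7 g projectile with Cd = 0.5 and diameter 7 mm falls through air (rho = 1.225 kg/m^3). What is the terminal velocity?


A = pi*(d/2)^2 = pi*(7/2000)^2 = 3.84845e-05 m^2
vt = sqrt(2mg/(Cd*rho*A)) = sqrt(2*0.0097*9.81/(0.5 * 1.225 * 3.84845e-05)) = 89.85 m/s

89.85 m/s


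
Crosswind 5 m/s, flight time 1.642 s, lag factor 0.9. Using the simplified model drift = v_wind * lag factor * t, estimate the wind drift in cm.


drift = v_wind * lag * t = 5 * 0.9 * 1.642 = 7.389 m ≈ 738.9 cm

738.9 cm


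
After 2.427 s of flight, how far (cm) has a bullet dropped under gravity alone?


drop = 0.5*g*t^2 = 0.5*9.81*2.427^2 = 28.8921 m ≈ 2889 cm

2889 cm


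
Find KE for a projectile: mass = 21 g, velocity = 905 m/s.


E = 0.5*m*v^2 = 0.5*0.021*905^2 = 8600 J

8600 J


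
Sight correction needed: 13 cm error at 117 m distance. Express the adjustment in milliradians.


1 mrad subtends 1 cm per 10 m of range, so adj = error_cm / (dist_m / 10) = 13 / (117/10) = 1.111 mrad

1.111 mrad


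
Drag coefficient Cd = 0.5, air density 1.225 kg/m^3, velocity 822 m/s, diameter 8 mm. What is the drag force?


A = pi*(d/2)^2 = pi*(8/2000)^2 = 5.02655e-05 m^2
Fd = 0.5*Cd*rho*A*v^2 = 0.5*0.5*1.225*5.02655e-05*822^2 = 10.4 N

10.4 N


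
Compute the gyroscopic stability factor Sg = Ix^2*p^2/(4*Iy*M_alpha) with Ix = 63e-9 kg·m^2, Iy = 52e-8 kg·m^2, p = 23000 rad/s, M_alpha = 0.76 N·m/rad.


Sg = Ix^2 * p^2 / (4 * Iy * M_alpha) = (63e-9)^2 * 23000^2 / (4 * 52e-8 * 0.76) = 1.328

1.328


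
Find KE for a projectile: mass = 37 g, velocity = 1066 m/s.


E = 0.5*m*v^2 = 0.5*0.037*1066^2 = 21023 J

21023 J


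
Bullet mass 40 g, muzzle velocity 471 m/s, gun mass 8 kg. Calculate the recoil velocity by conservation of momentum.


v_recoil = m_p * v_p / m_gun = 0.04 * 471 / 8 = 2.355 m/s

2.355 m/s


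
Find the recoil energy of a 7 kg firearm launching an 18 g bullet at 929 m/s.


v_r = m_p*v_p/m_gun = 0.018*929/7 = 2.38886 m/s, E_r = 0.5*m_gun*v_r^2 = 0.5*7*2.38886^2 = 19.97 J

19.97 J


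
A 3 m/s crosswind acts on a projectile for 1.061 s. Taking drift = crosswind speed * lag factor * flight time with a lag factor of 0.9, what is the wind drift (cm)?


drift = v_wind * lag * t = 3 * 0.9 * 1.061 = 2.8647 m ≈ 286.5 cm

286.5 cm


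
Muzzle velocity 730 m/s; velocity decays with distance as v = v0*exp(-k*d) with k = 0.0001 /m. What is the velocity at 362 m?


v = v0*exp(-k*d) = 730*exp(-0.0001*362) = 704 m/s

704 m/s


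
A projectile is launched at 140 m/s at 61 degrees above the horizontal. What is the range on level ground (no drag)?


R = v0^2 * sin(2*theta) / g = 140^2 * sin(2*61°) / 9.81 = 1694 m

1694 m


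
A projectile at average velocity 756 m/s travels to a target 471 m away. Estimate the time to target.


t = d/v = 471/756 = 0.623 s

0.623 s


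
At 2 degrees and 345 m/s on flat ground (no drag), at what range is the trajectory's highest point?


R = v0^2*sin(2*theta)/g = 345^2*sin(2*2°)/9.81 = 846.357 m
apex_dist = R/2 = 846.357/2 = 423.2 m

423.2 m


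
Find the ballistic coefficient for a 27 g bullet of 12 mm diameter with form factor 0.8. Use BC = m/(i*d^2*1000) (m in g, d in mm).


BC = m/(i*d^2*1000) = 27/(0.8 * 12^2 * 1000) = 0.0002344

0.0002344


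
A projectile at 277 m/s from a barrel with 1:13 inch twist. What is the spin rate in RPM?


twist_m = 13*0.0254 = 0.3302 m
spin = v/twist = 277/0.3302 = 838.8855 rev/s
RPM = spin*60 = 838.8855*60 ≈ 50333 RPM

50333 RPM


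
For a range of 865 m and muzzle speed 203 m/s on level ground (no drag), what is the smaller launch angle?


sin(2*theta) = R*g/v0^2 = 865*9.81/203^2 = 0.205917, theta = arcsin(0.205917)/2 = 5.942°

5.942 degrees


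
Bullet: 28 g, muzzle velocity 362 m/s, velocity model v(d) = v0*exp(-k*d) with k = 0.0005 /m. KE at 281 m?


v = v0*exp(-k*d) = 362*exp(-0.0005*281) = 314.55 m/s
E = 0.5*m*v^2 = 0.5*0.028*314.55^2 = 1385 J

1385 J


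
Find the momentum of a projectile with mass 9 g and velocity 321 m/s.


p = m*v = 0.009*321 = 2.889 kg·m/s

2.889 kg·m/s


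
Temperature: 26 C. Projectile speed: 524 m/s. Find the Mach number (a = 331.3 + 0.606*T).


a = 331.3 + 0.606*(26) = 347.056 m/s
M = v/a = 524/347.056 = 1.51

1.51


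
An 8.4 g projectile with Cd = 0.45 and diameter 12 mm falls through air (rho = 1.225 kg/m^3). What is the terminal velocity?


A = pi*(d/2)^2 = pi*(12/2000)^2 = 1.13097e-04 m^2
vt = sqrt(2mg/(Cd*rho*A)) = sqrt(2*0.0084*9.81/(0.45 * 1.225 * 1.13097e-04)) = 51.41 m/s

51.41 m/s


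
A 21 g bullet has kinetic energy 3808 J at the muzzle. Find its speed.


v = sqrt(2*E/m) = sqrt(2*3808/0.021) = 602.2 m/s

602.2 m/s


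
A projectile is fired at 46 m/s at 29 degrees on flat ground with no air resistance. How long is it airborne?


T = 2*v0*sin(theta)/g = 2*46*sin(29°)/9.81 = 4.547 s

4.547 s


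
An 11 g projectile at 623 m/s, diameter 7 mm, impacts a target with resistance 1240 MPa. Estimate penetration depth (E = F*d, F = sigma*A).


A = pi*(d/2)^2 = pi*(7/2)^2 = 38.4845 mm^2
E = 0.5*m*v^2 = 0.5*0.011*623^2 = 2134.71 J
depth = E/(sigma*A) = 2134.71 J / (1240 MPa * 38.4845 mm^2) = 2134.71/(1240 * 38.4845) m = 0.0447333 m ≈ 44.73 mm

44.73 mm


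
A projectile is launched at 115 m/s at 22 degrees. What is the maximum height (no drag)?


H = (v0*sin(theta))^2 / (2g) = (115*sin(22°))^2 / (2*9.81) = 94.59 m

94.59 m


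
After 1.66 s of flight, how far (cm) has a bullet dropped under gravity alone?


drop = 0.5*g*t^2 = 0.5*9.81*1.66^2 = 13.5162 m ≈ 1352 cm

1352 cm


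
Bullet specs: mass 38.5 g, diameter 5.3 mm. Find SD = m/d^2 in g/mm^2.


SD = m/d^2 = 38.5/5.3^2 = 1.371 g/mm^2

1.371 g/mm^2


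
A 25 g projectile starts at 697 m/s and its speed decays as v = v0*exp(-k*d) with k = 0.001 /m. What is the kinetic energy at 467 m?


v = v0*exp(-k*d) = 697*exp(-0.001*467) = 436.935 m/s
E = 0.5*m*v^2 = 0.5*0.025*436.935^2 = 2386 J

2386 J


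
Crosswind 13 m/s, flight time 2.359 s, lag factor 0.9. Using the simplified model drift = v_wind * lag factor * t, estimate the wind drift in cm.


drift = v_wind * lag * t = 13 * 0.9 * 2.359 = 27.6003 m ≈ 2760 cm

2760 cm


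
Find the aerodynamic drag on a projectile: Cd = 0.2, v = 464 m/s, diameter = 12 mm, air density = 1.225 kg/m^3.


A = pi*(d/2)^2 = pi*(12/2000)^2 = 1.13097e-04 m^2
Fd = 0.5*Cd*rho*A*v^2 = 0.5*0.2*1.225*1.13097e-04*464^2 = 2.983 N

2.983 N


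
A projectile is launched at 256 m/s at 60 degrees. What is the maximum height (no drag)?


H = (v0*sin(theta))^2 / (2g) = (256*sin(60°))^2 / (2*9.81) = 2505 m

2505 m


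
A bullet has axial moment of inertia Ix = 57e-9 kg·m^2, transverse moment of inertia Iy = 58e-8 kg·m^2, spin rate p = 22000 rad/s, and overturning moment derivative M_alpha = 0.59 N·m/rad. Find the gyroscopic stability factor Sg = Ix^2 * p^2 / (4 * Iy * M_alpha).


Sg = Ix^2 * p^2 / (4 * Iy * M_alpha) = (57e-9)^2 * 22000^2 / (4 * 58e-8 * 0.59) = 1.149

1.149


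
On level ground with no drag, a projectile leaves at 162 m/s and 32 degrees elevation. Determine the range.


R = v0^2 * sin(2*theta) / g = 162^2 * sin(2*32°) / 9.81 = 2404 m

2404 m


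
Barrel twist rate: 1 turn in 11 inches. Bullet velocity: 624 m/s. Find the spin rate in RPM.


twist_m = 11*0.0254 = 0.2794 m
spin = v/twist = 624/0.2794 = 2233.357 rev/s
RPM = spin*60 = 2233.357*60 ≈ 134001 RPM

134001 RPM


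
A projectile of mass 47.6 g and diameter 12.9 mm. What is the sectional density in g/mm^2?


SD = m/d^2 = 47.6/12.9^2 = 0.286 g/mm^2

0.286 g/mm^2


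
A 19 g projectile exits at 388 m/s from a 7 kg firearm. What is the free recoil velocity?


v_recoil = m_p * v_p / m_gun = 0.019 * 388 / 7 = 1.053 m/s

1.053 m/s


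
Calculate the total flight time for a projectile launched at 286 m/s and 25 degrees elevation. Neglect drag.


T = 2*v0*sin(theta)/g = 2*286*sin(25°)/9.81 = 24.64 s

24.64 s


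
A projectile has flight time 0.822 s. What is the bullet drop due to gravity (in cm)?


drop = 0.5*g*t^2 = 0.5*9.81*0.822^2 = 3.31423 m ≈ 331.4 cm

331.4 cm


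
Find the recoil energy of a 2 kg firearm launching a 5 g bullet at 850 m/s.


v_r = m_p*v_p/m_gun = 0.005*850/2 = 2.125 m/s, E_r = 0.5*m_gun*v_r^2 = 0.5*2*2.125^2 = 4.516 J

4.516 J


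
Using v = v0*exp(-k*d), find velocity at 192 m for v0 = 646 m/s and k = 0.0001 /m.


v = v0*exp(-k*d) = 646*exp(-0.0001*192) = 633.7 m/s

633.7 m/s


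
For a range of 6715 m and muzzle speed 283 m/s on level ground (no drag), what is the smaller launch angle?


sin(2*theta) = R*g/v0^2 = 6715*9.81/283^2 = 0.822512, theta = arcsin(0.822512)/2 = 27.67°

27.67 degrees


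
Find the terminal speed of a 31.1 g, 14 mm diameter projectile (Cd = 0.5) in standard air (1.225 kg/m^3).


A = pi*(d/2)^2 = pi*(14/2000)^2 = 1.53938e-04 m^2
vt = sqrt(2mg/(Cd*rho*A)) = sqrt(2*0.0311*9.81/(0.5 * 1.225 * 1.53938e-04)) = 80.45 m/s

80.45 m/s


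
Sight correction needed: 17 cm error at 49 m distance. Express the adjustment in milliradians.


1 mrad subtends 1 cm per 10 m of range, so adj = error_cm / (dist_m / 10) = 17 / (49/10) = 3.469 mrad

3.469 mrad


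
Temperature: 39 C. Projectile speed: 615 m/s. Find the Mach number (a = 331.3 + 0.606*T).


a = 331.3 + 0.606*(39) = 354.934 m/s
M = v/a = 615/354.934 = 1.733

1.733


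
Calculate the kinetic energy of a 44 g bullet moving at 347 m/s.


E = 0.5*m*v^2 = 0.5*0.044*347^2 = 2649 J

2649 J


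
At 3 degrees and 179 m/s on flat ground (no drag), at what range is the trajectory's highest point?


R = v0^2*sin(2*theta)/g = 179^2*sin(2*3°)/9.81 = 341.406 m
apex_dist = R/2 = 341.406/2 = 170.7 m

170.7 m


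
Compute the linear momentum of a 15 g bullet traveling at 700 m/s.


p = m*v = 0.015*700 = 10.5 kg·m/s

10.5 kg·m/s


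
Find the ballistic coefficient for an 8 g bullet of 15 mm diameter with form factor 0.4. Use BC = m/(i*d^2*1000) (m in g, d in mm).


BC = m/(i*d^2*1000) = 8/(0.4 * 15^2 * 1000) = 8.889e-05

8.889e-05


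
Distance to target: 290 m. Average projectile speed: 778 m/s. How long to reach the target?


t = d/v = 290/778 = 0.3728 s

0.3728 s


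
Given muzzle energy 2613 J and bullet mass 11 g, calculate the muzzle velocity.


v = sqrt(2*E/m) = sqrt(2*2613/0.011) = 689.3 m/s

689.3 m/s


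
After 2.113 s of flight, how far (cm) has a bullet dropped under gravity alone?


drop = 0.5*g*t^2 = 0.5*9.81*2.113^2 = 21.8997 m ≈ 2190 cm

2190 cm


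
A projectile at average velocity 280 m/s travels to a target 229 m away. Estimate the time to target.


t = d/v = 229/280 = 0.8179 s

0.8179 s


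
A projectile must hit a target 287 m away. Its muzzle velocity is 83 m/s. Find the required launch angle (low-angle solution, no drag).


sin(2*theta) = R*g/v0^2 = 287*9.81/83^2 = 0.408691, theta = arcsin(0.408691)/2 = 12.06°

12.06 degrees


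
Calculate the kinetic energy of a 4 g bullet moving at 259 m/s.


E = 0.5*m*v^2 = 0.5*0.004*259^2 = 134.2 J

134.2 J


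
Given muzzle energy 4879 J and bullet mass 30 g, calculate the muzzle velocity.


v = sqrt(2*E/m) = sqrt(2*4879/0.03) = 570.3 m/s

570.3 m/s


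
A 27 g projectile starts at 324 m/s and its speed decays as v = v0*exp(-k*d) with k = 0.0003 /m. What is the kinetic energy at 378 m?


v = v0*exp(-k*d) = 324*exp(-0.0003*378) = 289.265 m/s
E = 0.5*m*v^2 = 0.5*0.027*289.265^2 = 1130 J

1130 J


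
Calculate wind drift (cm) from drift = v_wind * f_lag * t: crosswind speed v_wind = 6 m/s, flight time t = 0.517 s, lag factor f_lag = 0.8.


drift = v_wind * lag * t = 6 * 0.8 * 0.517 = 2.4816 m ≈ 248.2 cm

248.2 cm


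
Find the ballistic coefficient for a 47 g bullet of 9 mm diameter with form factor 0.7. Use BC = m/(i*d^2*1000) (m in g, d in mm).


BC = m/(i*d^2*1000) = 47/(0.7 * 9^2 * 1000) = 0.0008289

0.0008289


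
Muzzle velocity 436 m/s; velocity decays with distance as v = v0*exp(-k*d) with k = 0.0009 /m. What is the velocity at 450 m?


v = v0*exp(-k*d) = 436*exp(-0.0009*450) = 290.8 m/s

290.8 m/s


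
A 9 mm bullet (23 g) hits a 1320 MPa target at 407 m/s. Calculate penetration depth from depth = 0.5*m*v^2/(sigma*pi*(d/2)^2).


A = pi*(d/2)^2 = pi*(9/2)^2 = 63.6173 mm^2
E = 0.5*m*v^2 = 0.5*0.023*407^2 = 1904.96 J
depth = E/(sigma*A) = 1904.96 J / (1320 MPa * 63.6173 mm^2) = 1904.96/(1320 * 63.6173) m = 0.022685 m ≈ 22.68 mm

22.68 mm


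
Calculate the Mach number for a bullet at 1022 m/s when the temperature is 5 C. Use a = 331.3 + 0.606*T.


a = 331.3 + 0.606*(5) = 334.33 m/s
M = v/a = 1022/334.33 = 3.057

3.057


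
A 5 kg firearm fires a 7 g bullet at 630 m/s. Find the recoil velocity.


v_recoil = m_p * v_p / m_gun = 0.007 * 630 / 5 = 0.882 m/s

0.882 m/s


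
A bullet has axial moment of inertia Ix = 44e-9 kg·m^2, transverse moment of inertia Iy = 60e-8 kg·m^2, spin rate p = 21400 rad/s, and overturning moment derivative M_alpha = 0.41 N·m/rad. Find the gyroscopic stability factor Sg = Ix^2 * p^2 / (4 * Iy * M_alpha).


Sg = Ix^2 * p^2 / (4 * Iy * M_alpha) = (44e-9)^2 * 21400^2 / (4 * 60e-8 * 0.41) = 0.901

0.901


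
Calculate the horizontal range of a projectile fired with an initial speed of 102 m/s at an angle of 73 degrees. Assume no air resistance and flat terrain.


R = v0^2 * sin(2*theta) / g = 102^2 * sin(2*73°) / 9.81 = 593.1 m

593.1 m


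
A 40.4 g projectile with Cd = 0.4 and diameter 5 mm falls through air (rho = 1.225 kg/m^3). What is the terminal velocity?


A = pi*(d/2)^2 = pi*(5/2000)^2 = 1.96350e-05 m^2
vt = sqrt(2mg/(Cd*rho*A)) = sqrt(2*0.0404*9.81/(0.4 * 1.225 * 1.96350e-05)) = 287 m/s

287 m/s


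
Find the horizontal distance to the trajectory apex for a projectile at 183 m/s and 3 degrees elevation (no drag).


R = v0^2*sin(2*theta)/g = 183^2*sin(2*3°)/9.81 = 356.835 m
apex_dist = R/2 = 356.835/2 = 178.4 m

178.4 m


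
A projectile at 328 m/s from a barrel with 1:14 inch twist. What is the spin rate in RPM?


twist_m = 14*0.0254 = 0.3556 m
spin = v/twist = 328/0.3556 = 922.3847 rev/s
RPM = spin*60 = 922.3847*60 ≈ 55343 RPM

55343 RPM


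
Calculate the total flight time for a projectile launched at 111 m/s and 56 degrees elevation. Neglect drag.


T = 2*v0*sin(theta)/g = 2*111*sin(56°)/9.81 = 18.76 s

18.76 s


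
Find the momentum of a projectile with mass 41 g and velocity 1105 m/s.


p = m*v = 0.041*1105 = 45.3 kg·m/s

45.3 kg·m/s


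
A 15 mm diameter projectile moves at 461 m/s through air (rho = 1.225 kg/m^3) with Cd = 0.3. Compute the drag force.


A = pi*(d/2)^2 = pi*(15/2000)^2 = 1.76715e-04 m^2
Fd = 0.5*Cd*rho*A*v^2 = 0.5*0.3*1.225*1.76715e-04*461^2 = 6.901 N

6.901 N


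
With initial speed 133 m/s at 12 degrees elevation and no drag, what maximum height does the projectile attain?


H = (v0*sin(theta))^2 / (2g) = (133*sin(12°))^2 / (2*9.81) = 38.97 m

38.97 m


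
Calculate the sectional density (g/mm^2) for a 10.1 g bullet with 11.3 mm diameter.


SD = m/d^2 = 10.1/11.3^2 = 0.0791 g/mm^2

0.0791 g/mm^2


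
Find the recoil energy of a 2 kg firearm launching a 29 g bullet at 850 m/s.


v_r = m_p*v_p/m_gun = 0.029*850/2 = 12.325 m/s, E_r = 0.5*m_gun*v_r^2 = 0.5*2*12.325^2 = 151.9 J

151.9 J


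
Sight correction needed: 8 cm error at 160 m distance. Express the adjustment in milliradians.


1 mrad subtends 1 cm per 10 m of range, so adj = error_cm / (dist_m / 10) = 8 / (160/10) = 0.5 mrad

0.5 mrad


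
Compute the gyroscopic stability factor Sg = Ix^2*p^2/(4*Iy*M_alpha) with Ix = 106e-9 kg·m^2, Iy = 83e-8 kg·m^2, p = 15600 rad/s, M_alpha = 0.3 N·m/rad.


Sg = Ix^2 * p^2 / (4 * Iy * M_alpha) = (106e-9)^2 * 15600^2 / (4 * 83e-8 * 0.3) = 2.745

2.745
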